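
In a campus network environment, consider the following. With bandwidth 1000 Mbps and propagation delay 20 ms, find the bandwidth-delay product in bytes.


Given: bandwidth = 1000 Mbps, delay = 20 ms
BDP in bits = 1000 * 10^6 * 20 / 1000
BDP in bits = 20000000
BDP in bytes = 20000000 / 8 = 2500000

2500000


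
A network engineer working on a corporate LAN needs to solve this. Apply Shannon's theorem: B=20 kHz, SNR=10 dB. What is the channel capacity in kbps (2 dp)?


Given: B = 20 kHz, SNR = 10 dB
SNR linear = 10^(10/10) = 10
1 + SNR = 11
log2(11) = 3.4594316186
C = 20 * 1000 * 3.4594316186 = 69188.6324 bps
C = 69.188632 kbps -> 69.19 kbps (2 dp)

69.19


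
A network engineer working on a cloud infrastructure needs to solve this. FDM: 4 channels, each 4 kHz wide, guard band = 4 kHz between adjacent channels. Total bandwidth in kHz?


Given: 4 channels, 4 kHz each, guard = 4 kHz
Channel bandwidth = 4 * 4 = 16 kHz
Guard bands = 3 gaps * 4 kHz = 12 kHz
Total = 16 + 12 = 28 kHz

28


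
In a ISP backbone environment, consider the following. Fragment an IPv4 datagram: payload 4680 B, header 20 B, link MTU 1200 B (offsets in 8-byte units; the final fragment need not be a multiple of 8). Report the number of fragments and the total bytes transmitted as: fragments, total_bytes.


Max data per non-final fragment = floor((MTU - header)/8)*8 = floor((1200 - 20)/8)*8 = floor(1180/8)*8 = 1176 B
Final fragment needs no 8-byte alignment: it can carry up to MTU - header = 1180 B
Non-final fragments needed = ceil((payload - 1180) / 1176) = ceil(3500/1176) = ceil(2.9762) = 3
Number of fragments = 3 + 1 = 4
Fragment sizes (data): 3 * 1176 B + 1152 B (last, 1152 <= 1180 OK)
Total bytes sent = payload + n_frags * header = 4680 + 4*20 = 4680 + 80 = 4760 B

4, 4760


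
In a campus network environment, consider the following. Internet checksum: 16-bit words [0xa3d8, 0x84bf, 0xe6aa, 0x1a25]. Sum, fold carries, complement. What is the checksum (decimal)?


Given words: [0xa3d8, 0x84bf, 0xe6aa, 0x1a25]
Step 1: Sum all words
Raw sum = 41944 + 33983 + 59050 + 6693 = 141670
Step 2: Fold carry: (10598 + 2) = 10600
One's complement = ~10600 & 0xFFFF = 54935

54935


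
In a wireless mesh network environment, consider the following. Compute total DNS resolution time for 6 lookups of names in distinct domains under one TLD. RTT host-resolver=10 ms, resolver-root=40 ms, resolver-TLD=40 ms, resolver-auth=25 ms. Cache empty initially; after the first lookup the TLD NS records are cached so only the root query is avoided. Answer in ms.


Lookup 1 (cold cache): local + root + TLD + auth = 10 + 40 + 40 + 25 = 115 ms
Lookups 2..6 (TLD NS cached -> skip root; new domain -> still ask TLD and auth): local + TLD + auth = 10 + 40 + 25 = 75 ms each
Remaining 5 lookups: 5 * 75 = 375 ms
Total = 115 + 375 = 490 ms

490


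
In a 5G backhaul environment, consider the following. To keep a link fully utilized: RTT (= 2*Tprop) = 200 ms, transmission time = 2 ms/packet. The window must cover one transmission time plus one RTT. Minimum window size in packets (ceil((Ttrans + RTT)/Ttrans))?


Given: Ttrans = 2 ms, RTT = 200 ms (= 2 * Tprop, Tprop = 100 ms)
Time until first ACK returns = Ttrans + RTT = 2 + 200 = 202 ms
Need W * Ttrans >= Ttrans + RTT  ->  W >= (Ttrans + RTT) / Ttrans
(Ttrans + RTT) / Ttrans = 202 / 2 = 101
W_min = ceil(101) = 101

101


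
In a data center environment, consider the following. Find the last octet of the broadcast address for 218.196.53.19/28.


Given: IP = 218.196.53.19, prefix = /28
Host bits = 32 - 28 = 4
Network last octet = 19 AND mask = 16
Host part size = 2^4 - 1 = 15
Broadcast last octet = 16 OR 15 = 31

31


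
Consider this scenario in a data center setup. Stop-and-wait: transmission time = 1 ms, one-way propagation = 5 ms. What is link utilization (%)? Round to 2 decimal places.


Given: Ttrans = 1 ms, Tprop = 5 ms
RTT = 2 * Tprop = 2 * 5 = 10 ms
U = Ttrans / (Ttrans + RTT)
U = 1 / (1 + 10)
U = 1 / 11 = 0.090909
U% = 9.09%

9.09


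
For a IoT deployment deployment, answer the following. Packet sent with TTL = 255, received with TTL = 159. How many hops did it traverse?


Given: initial TTL = 255, received TTL = 159
Hops = initial TTL - received TTL
Hops = 255 - 159 = 96

96


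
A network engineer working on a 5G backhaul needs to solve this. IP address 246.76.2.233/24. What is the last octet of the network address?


Given: IP = 246.76.2.233, prefix = /24
Subnet mask = 255.255.255.0
Last octet of IP: 233
Last octet of mask: 0
Network last octet = 233 AND 0 = 0

0


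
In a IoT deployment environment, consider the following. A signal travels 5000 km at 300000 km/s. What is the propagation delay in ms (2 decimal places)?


Given: distance = 5000 km, speed = 300000 km/s
Delay = distance / speed = 5000 / 300000 seconds
Delay in ms = 5000 * 1000 / 300000
Delay = 16.6667 ms
Rounded to 2 dp = 16.67 ms

16.67


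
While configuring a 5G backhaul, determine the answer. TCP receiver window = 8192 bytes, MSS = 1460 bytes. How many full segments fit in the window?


Given: RWND = 8192 bytes, MSS = 1460 bytes
Full segments = floor(RWND / MSS)
Full segments = floor(8192 / 1460)
Full segments = floor(5.611) = 5

5


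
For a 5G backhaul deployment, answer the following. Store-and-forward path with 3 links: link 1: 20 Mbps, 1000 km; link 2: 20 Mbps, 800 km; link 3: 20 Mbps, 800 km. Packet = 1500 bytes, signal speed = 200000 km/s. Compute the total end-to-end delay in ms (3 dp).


Packet = 1500 bytes = 12000 bits. Store-and-forward: sum (t_trans + t_prop) per link.
Link 1: t_trans = 12000/(20*10^6) s = 0.6000 ms; t_prop = 1000/200000 s = 5.0000 ms; subtotal = 5.6000 ms
Link 2: t_trans = 12000/(20*10^6) s = 0.6000 ms; t_prop = 800/200000 s = 4.0000 ms; subtotal = 4.6000 ms
Link 3: t_trans = 12000/(20*10^6) s = 0.6000 ms; t_prop = 800/200000 s = 4.0000 ms; subtotal = 4.6000 ms
End-to-end = 5.6000 + 4.6000 + 4.6000 = 14.8000 ms -> 14.800 ms (3 dp)

14.800


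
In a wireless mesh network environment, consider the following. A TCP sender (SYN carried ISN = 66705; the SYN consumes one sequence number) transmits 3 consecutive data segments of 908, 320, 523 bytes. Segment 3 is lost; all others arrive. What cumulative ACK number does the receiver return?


SYN uses sequence number 66705; first data byte = ISN + 1 = 66706.
Segment 1: SEQ = 66706, len = 908 B, covers [66706, 67613]
Segment 2: SEQ = 67614, len = 320 B, covers [67614, 67933]
Segment 3: SEQ = 67934, len = 523 B, covers [67934, 68456] [LOST]
In-order data received: bytes [66706, 67933] (segments 1..2).
Segment 3 missing -> gap begins at byte 67934.
Cumulative ACK = next expected in-order byte = 66706 + 908 + 320 = 67934

67934


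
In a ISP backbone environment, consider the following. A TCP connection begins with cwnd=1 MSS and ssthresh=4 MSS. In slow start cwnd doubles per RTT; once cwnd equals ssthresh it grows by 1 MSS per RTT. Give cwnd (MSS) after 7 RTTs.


RTT 0: cwnd = 1 MSS (initial)
RTT 1: cwnd = 2 MSS (slow start, doubled)
RTT 2: cwnd = 4 MSS (slow start, doubled)
RTT 3: cwnd = 5 MSS (congestion avoidance, +1)
RTT 4: cwnd = 6 MSS (congestion avoidance, +1)
RTT 5: cwnd = 7 MSS (congestion avoidance, +1)
RTT 6: cwnd = 8 MSS (congestion avoidance, +1)
RTT 7: cwnd = 9 MSS (congestion avoidance, +1)

9


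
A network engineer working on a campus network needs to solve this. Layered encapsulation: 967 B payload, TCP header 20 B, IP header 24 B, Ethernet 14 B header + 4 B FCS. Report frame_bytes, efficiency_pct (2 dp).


TCP segment = 967 + 20 = 987 B
IP packet = 987 + 24 = 1011 B
Ethernet frame = 1011 + 14 + 4 = 1029 B
Efficiency = app / frame = 967 / 1029 = 0.939747 = 93.9747% -> 93.97% (2 dp)

1029, 93.97


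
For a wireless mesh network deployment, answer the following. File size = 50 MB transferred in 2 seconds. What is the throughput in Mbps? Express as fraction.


Given: file = 50 MB, time = 2 s
File in Mb = 50 * 8 = 400 Mb
Throughput = 400 / 2 Mbps
Throughput = 200 Mbps

200


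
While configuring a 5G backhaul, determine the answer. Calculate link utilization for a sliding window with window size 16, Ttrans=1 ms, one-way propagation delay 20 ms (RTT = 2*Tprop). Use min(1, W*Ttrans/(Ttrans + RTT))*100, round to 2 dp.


Given: W = 16, Ttrans = 1 ms, RTT = 40 ms (= 2 * Tprop, Tprop = 20 ms)
Cycle time = Ttrans + RTT = 1 + 40 = 41 ms (first packet sent until its ACK returns)
W * Ttrans = 16 * 1 = 16 ms of sending per cycle
W * Ttrans / (Ttrans + RTT) = 16 / 41 = 0.390244
U = min(1, 0.390244) = 0.390244
U% = 39.02%

39.02


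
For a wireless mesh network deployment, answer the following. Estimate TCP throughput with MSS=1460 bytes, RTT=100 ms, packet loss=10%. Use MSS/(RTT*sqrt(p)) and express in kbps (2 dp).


Given: MSS = 1460 bytes, RTT = 100 ms, loss = 10%
RTT in seconds = 100 / 1000 = 0.1
Loss rate = 10% = 0.1
sqrt(loss) = sqrt(0.1) = 0.316227766017
Throughput (bytes/s) = 1460 / (0.1 * 0.316227766017) = 46169.2538
Throughput (kbps) = 46169.2538 * 8 / 1000 = 369.354031 -> 369.35 kbps (2 dp)

369.35


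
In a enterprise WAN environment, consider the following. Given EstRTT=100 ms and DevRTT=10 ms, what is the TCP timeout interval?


Given: EstRTT = 100 ms, DevRTT = 10 ms
Timeout = EstRTT + 4 * DevRTT
4 * DevRTT = 4 * 10 = 40
Timeout = 100 + 40 = 140 ms

140


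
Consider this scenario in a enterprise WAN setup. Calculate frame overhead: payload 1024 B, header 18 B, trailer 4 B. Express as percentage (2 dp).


Given: payload = 1024 B, header = 18 B, trailer = 4 B
Overhead bytes = header + trailer = 18 + 4 = 22
Total frame = payload + overhead = 1024 + 22 = 1046
Overhead % = 22 / 1046 * 100 = 2.1033% -> 2.10% (2 dp)

2.10


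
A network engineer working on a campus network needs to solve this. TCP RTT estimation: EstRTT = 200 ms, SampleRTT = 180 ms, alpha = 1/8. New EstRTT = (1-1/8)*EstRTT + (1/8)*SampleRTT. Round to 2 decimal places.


Given: EstRTT = 200 ms, SampleRTT = 180 ms, alpha = 1/8
New EstRTT = (1 - alpha) * EstRTT + alpha * SampleRTT
(7/8) * 200 = 175
(1/8) * 180 = 22.5
New EstRTT = 175 + 22.5 = 197.5 ms -> 197.50 ms (2 dp)

197.50


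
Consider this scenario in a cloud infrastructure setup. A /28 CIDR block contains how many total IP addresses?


Given: CIDR prefix /28
Host bits = 32 - 28 = 4
Total addresses = 2^4 = 16

16


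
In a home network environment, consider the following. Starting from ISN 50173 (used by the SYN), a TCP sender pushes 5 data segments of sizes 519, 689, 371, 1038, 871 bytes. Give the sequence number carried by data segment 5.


The SYN occupies sequence number ISN = 50173, so the first data byte is ISN + 1 = 50174.
SEQ of data segment i = (ISN + 1) + sum of payload sizes of segments 1..i-1.
Segment 1: SEQ = 50174, payload = 519 bytes
Segment 2: SEQ = 50693, payload = 689 bytes
Segment 3: SEQ = 51382, payload = 371 bytes
Segment 4: SEQ = 51753, payload = 1038 bytes
Segment 5: SEQ = 52791, payload = 871 bytes
SEQ of segment 5 = 50174 + 519 + 689 + 371 + 1038 = 52791

52791


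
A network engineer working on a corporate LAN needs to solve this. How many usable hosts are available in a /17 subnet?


Given: subnet mask /17
Host bits = 32 - 17 = 15
Total addresses = 2^15 = 32768
Usable hosts = 32768 - 2 (network + broadcast) = 32766

32766


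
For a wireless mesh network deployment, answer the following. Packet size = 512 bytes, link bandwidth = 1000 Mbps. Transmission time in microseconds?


Given: packet = 512 bytes, bandwidth = 1000 Mbps
Packet in bits = 512 * 8 = 4096 bits
Bandwidth = 1000 * 10^6 = 1000000000 bps
Time = 4096 / 1000000000 seconds
Time in us = 4096 * 10^6 / 1000000000 = 4.096

4.096


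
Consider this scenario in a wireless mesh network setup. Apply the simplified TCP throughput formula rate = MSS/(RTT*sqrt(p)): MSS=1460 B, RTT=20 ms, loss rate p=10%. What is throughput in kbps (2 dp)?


Given: MSS = 1460 bytes, RTT = 20 ms, loss = 10%
RTT in seconds = 20 / 1000 = 0.02
Loss rate = 10% = 0.1
sqrt(loss) = sqrt(0.1) = 0.316227766017
Throughput (bytes/s) = 1460 / (0.02 * 0.316227766017) = 230846.2692
Throughput (kbps) = 230846.2692 * 8 / 1000 = 1846.770154 -> 1846.77 kbps (2 dp)

1846.77


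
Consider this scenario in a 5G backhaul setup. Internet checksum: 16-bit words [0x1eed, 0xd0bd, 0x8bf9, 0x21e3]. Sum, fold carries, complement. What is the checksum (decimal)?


Given words: [0x1eed, 0xd0bd, 0x8bf9, 0x21e3]
Step 1: Sum all words
Raw sum = 7917 + 53437 + 35833 + 8675 = 105862
Step 2: Fold carry: (40326 + 1) = 40327
One's complement = ~40327 & 0xFFFF = 25208

25208


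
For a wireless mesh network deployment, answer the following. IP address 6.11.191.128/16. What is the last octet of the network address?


Given: IP = 6.11.191.128, prefix = /16
Subnet mask = 255.255.0.0
Last octet of IP: 128
Last octet of mask: 0
Network last octet = 128 AND 0 = 0

0


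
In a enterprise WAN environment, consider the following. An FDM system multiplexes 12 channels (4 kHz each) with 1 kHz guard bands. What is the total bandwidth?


Given: 12 channels, 4 kHz each, guard = 1 kHz
Channel bandwidth = 12 * 4 = 48 kHz
Guard bands = 11 gaps * 1 kHz = 11 kHz
Total = 48 + 11 = 59 kHz

59


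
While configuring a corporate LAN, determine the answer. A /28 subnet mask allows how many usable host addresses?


Given: subnet mask /28
Host bits = 32 - 28 = 4
Total addresses = 2^4 = 16
Usable hosts = 16 - 2 (network + broadcast) = 14

14


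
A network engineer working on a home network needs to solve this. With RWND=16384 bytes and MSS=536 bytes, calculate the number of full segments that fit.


Given: RWND = 16384 bytes, MSS = 536 bytes
Full segments = floor(RWND / MSS)
Full segments = floor(16384 / 536)
Full segments = floor(30.5672) = 30

30


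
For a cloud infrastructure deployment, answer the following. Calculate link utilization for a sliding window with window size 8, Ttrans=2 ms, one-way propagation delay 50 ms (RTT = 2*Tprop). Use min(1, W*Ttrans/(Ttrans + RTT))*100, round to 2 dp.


Given: W = 8, Ttrans = 2 ms, RTT = 100 ms (= 2 * Tprop, Tprop = 50 ms)
Cycle time = Ttrans + RTT = 2 + 100 = 102 ms (first packet sent until its ACK returns)
W * Ttrans = 8 * 2 = 16 ms of sending per cycle
W * Ttrans / (Ttrans + RTT) = 16 / 102 = 0.156863
U = min(1, 0.156863) = 0.156863
U% = 15.69%

15.69


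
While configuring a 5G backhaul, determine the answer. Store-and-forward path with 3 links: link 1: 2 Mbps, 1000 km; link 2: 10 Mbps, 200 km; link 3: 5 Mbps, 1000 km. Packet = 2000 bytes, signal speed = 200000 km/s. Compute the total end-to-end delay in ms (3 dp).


Packet = 2000 bytes = 16000 bits. Store-and-forward: sum (t_trans + t_prop) per link.
Link 1: t_trans = 16000/(2*10^6) s = 8.0000 ms; t_prop = 1000/200000 s = 5.0000 ms; subtotal = 13.0000 ms
Link 2: t_trans = 16000/(10*10^6) s = 1.6000 ms; t_prop = 200/200000 s = 1.0000 ms; subtotal = 2.6000 ms
Link 3: t_trans = 16000/(5*10^6) s = 3.2000 ms; t_prop = 1000/200000 s = 5.0000 ms; subtotal = 8.2000 ms
End-to-end = 13.0000 + 2.6000 + 8.2000 = 23.8000 ms -> 23.800 ms (3 dp)

23.800


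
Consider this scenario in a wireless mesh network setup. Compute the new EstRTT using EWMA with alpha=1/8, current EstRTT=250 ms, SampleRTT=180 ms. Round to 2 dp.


Given: EstRTT = 250 ms, SampleRTT = 180 ms, alpha = 1/8
New EstRTT = (1 - alpha) * EstRTT + alpha * SampleRTT
(7/8) * 250 = 218.75
(1/8) * 180 = 22.5
New EstRTT = 218.75 + 22.5 = 241.25 ms -> 241.25 ms (2 dp)

241.25


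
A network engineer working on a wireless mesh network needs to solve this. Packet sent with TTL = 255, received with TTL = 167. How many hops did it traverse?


Given: initial TTL = 255, received TTL = 167
Hops = initial TTL - received TTL
Hops = 255 - 167 = 88

88


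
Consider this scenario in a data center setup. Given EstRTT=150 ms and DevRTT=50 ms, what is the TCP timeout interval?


Given: EstRTT = 150 ms, DevRTT = 50 ms
Timeout = EstRTT + 4 * DevRTT
4 * DevRTT = 4 * 50 = 200
Timeout = 150 + 200 = 350 ms

350


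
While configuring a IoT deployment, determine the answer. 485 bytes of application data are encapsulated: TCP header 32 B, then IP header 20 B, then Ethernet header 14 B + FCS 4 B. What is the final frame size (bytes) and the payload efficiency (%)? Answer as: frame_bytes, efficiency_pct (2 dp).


TCP segment = 485 + 32 = 517 B
IP packet = 517 + 20 = 537 B
Ethernet frame = 537 + 14 + 4 = 555 B
Efficiency = app / frame = 485 / 555 = 0.873874 = 87.3874% -> 87.39% (2 dp)

555, 87.39


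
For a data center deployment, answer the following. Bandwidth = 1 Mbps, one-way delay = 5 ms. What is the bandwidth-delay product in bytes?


Given: bandwidth = 1 Mbps, delay = 5 ms
BDP in bits = 1 * 10^6 * 5 / 1000
BDP in bits = 5000
BDP in bytes = 5000 / 8 = 625

625


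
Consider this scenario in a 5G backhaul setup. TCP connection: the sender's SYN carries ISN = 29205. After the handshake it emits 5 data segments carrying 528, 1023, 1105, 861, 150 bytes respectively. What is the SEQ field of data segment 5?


The SYN occupies sequence number ISN = 29205, so the first data byte is ISN + 1 = 29206.
SEQ of data segment i = (ISN + 1) + sum of payload sizes of segments 1..i-1.
Segment 1: SEQ = 29206, payload = 528 bytes
Segment 2: SEQ = 29734, payload = 1023 bytes
Segment 3: SEQ = 30757, payload = 1105 bytes
Segment 4: SEQ = 31862, payload = 861 bytes
Segment 5: SEQ = 32723, payload = 150 bytes
SEQ of segment 5 = 29206 + 528 + 1023 + 1105 + 861 = 32723

32723


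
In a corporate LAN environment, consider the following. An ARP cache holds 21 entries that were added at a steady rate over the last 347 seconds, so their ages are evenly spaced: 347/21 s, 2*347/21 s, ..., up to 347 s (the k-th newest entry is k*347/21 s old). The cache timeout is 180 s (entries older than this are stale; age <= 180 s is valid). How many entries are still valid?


Ages are k * 347/21 s for k = 1..21 (spacing = 16.5238 s).
Entry k is valid iff k * 347/21 <= 180 iff k <= 21 * 180 / 347 = 10.8934
n_valid = floor(10.8934) = 10
(n_stale = 21 - 10 = 11)

10


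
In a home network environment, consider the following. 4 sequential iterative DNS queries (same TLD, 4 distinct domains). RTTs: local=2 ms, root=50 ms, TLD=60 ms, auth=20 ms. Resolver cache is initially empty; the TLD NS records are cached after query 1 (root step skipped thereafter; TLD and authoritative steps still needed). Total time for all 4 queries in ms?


Lookup 1 (cold cache): local + root + TLD + auth = 2 + 50 + 60 + 20 = 132 ms
Lookups 2..4 (TLD NS cached -> skip root; new domain -> still ask TLD and auth): local + TLD + auth = 2 + 60 + 20 = 82 ms each
Remaining 3 lookups: 3 * 82 = 246 ms
Total = 132 + 246 = 378 ms

378


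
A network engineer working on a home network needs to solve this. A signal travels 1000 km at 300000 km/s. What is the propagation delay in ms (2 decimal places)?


Given: distance = 1000 km, speed = 300000 km/s
Delay = distance / speed = 1000 / 300000 seconds
Delay in ms = 1000 * 1000 / 300000
Delay = 3.3333 ms
Rounded to 2 dp = 3.33 ms

3.33


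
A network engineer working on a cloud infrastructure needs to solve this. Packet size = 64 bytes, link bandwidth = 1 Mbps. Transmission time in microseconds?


Given: packet = 64 bytes, bandwidth = 1 Mbps
Packet in bits = 64 * 8 = 512 bits
Bandwidth = 1 * 10^6 = 1000000 bps
Time = 512 / 1000000 seconds
Time in us = 512 * 10^6 / 1000000 = 512

512


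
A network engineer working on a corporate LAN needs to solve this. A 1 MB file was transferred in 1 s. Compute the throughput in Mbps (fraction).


Given: file = 1 MB, time = 1 s
File in Mb = 1 * 8 = 8 Mb
Throughput = 8 / 1 Mbps
Throughput = 8 Mbps

8


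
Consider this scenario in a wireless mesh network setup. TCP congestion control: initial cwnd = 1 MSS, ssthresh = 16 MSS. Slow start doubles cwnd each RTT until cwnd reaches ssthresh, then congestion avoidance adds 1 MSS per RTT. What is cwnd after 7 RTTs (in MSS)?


RTT 0: cwnd = 1 MSS (initial)
RTT 1: cwnd = 2 MSS (slow start, doubled)
RTT 2: cwnd = 4 MSS (slow start, doubled)
RTT 3: cwnd = 8 MSS (slow start, doubled)
RTT 4: cwnd = 16 MSS (slow start, doubled)
RTT 5: cwnd = 17 MSS (congestion avoidance, +1)
RTT 6: cwnd = 18 MSS (congestion avoidance, +1)
RTT 7: cwnd = 19 MSS (congestion avoidance, +1)

19


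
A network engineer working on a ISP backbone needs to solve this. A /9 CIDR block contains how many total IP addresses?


Given: CIDR prefix /9
Host bits = 32 - 9 = 23
Total addresses = 2^23 = 8388608

8388608


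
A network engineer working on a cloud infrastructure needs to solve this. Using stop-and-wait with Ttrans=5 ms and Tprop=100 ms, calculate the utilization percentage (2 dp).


Given: Ttrans = 5 ms, Tprop = 100 ms
RTT = 2 * Tprop = 2 * 100 = 200 ms
U = Ttrans / (Ttrans + RTT)
U = 5 / (5 + 200)
U = 5 / 205 = 0.02439
U% = 2.44%

2.44


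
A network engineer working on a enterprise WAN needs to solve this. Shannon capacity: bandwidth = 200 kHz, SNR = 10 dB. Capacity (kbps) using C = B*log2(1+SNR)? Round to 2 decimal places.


Given: B = 200 kHz, SNR = 10 dB
SNR linear = 10^(10/10) = 10
1 + SNR = 11
log2(11) = 3.4594316186
C = 200 * 1000 * 3.4594316186 = 691886.3237 bps
C = 691.886324 kbps -> 691.89 kbps (2 dp)

691.89


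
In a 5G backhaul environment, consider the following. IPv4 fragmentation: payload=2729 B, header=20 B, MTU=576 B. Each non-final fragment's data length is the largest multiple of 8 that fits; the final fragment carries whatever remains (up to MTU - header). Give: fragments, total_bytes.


Max data per non-final fragment = floor((MTU - header)/8)*8 = floor((576 - 20)/8)*8 = floor(556/8)*8 = 552 B
Final fragment needs no 8-byte alignment: it can carry up to MTU - header = 556 B
Non-final fragments needed = ceil((payload - 556) / 552) = ceil(2173/552) = ceil(3.9366) = 4
Number of fragments = 4 + 1 = 5
Fragment sizes (data): 4 * 552 B + 521 B (last, 521 <= 556 OK)
Total bytes sent = payload + n_frags * header = 2729 + 5*20 = 2729 + 100 = 2829 B

5, 2829


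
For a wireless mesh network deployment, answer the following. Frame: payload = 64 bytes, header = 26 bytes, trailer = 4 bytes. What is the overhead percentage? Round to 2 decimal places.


Given: payload = 64 B, header = 26 B, trailer = 4 B
Overhead bytes = header + trailer = 26 + 4 = 30
Total frame = payload + overhead = 64 + 30 = 94
Overhead % = 30 / 94 * 100 = 31.9149% -> 31.91% (2 dp)

31.91


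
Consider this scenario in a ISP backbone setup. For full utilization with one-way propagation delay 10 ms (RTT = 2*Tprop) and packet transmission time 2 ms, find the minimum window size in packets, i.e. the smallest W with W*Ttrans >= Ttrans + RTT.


Given: Ttrans = 2 ms, RTT = 20 ms (= 2 * Tprop, Tprop = 10 ms)
Time until first ACK returns = Ttrans + RTT = 2 + 20 = 22 ms
Need W * Ttrans >= Ttrans + RTT  ->  W >= (Ttrans + RTT) / Ttrans
(Ttrans + RTT) / Ttrans = 22 / 2 = 11
W_min = ceil(11) = 11

11


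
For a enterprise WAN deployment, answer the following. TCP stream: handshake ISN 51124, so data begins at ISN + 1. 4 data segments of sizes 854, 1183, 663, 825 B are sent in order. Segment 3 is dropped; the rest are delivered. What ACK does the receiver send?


SYN uses sequence number 51124; first data byte = ISN + 1 = 51125.
Segment 1: SEQ = 51125, len = 854 B, covers [51125, 51978]
Segment 2: SEQ = 51979, len = 1183 B, covers [51979, 53161]
Segment 3: SEQ = 53162, len = 663 B, covers [53162, 53824] [LOST]
Segment 4: SEQ = 53825, len = 825 B, covers [53825, 54649]
In-order data received: bytes [51125, 53161] (segments 1..2).
Segment 3 missing -> gap begins at byte 53162; later segments buffered out of order.
Cumulative ACK = next expected in-order byte = 51125 + 854 + 1183 = 53162

53162


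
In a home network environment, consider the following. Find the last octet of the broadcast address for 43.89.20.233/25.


Given: IP = 43.89.20.233, prefix = /25
Host bits = 32 - 25 = 7
Network last octet = 233 AND mask = 128
Host part size = 2^7 - 1 = 127
Broadcast last octet = 128 OR 127 = 255

255


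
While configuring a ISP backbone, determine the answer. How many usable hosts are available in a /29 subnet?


Given: subnet mask /29
Host bits = 32 - 29 = 3
Total addresses = 2^3 = 8
Usable hosts = 8 - 2 (network + broadcast) = 6

6


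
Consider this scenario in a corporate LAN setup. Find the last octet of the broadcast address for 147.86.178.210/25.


Given: IP = 147.86.178.210, prefix = /25
Host bits = 32 - 25 = 7
Network last octet = 210 AND mask = 128
Host part size = 2^7 - 1 = 127
Broadcast last octet = 128 OR 127 = 255

255


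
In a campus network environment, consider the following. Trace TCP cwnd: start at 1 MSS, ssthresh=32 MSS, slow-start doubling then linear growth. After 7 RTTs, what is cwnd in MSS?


RTT 0: cwnd = 1 MSS (initial)
RTT 1: cwnd = 2 MSS (slow start, doubled)
RTT 2: cwnd = 4 MSS (slow start, doubled)
RTT 3: cwnd = 8 MSS (slow start, doubled)
RTT 4: cwnd = 16 MSS (slow start, doubled)
RTT 5: cwnd = 32 MSS (slow start, doubled)
RTT 6: cwnd = 33 MSS (congestion avoidance, +1)
RTT 7: cwnd = 34 MSS (congestion avoidance, +1)

34


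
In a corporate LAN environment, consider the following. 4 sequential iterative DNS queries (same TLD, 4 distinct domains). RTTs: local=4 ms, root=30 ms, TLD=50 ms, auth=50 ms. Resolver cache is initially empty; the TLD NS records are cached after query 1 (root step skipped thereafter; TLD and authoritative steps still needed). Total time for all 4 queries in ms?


Lookup 1 (cold cache): local + root + TLD + auth = 4 + 30 + 50 + 50 = 134 ms
Lookups 2..4 (TLD NS cached -> skip root; new domain -> still ask TLD and auth): local + TLD + auth = 4 + 50 + 50 = 104 ms each
Remaining 3 lookups: 3 * 104 = 312 ms
Total = 134 + 312 = 446 ms

446


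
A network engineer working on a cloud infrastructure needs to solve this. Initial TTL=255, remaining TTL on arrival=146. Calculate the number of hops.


Given: initial TTL = 255, received TTL = 146
Hops = initial TTL - received TTL
Hops = 255 - 146 = 109

109


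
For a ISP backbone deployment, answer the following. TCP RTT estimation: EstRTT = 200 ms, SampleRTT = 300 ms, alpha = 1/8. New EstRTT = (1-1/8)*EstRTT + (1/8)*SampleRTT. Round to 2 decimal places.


Given: EstRTT = 200 ms, SampleRTT = 300 ms, alpha = 1/8
New EstRTT = (1 - alpha) * EstRTT + alpha * SampleRTT
(7/8) * 200 = 175
(1/8) * 300 = 37.5
New EstRTT = 175 + 37.5 = 212.5 ms -> 212.50 ms (2 dp)

212.50


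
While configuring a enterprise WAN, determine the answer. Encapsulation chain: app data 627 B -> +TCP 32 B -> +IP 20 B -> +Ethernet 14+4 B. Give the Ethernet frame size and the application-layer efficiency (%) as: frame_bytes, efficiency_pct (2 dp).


TCP segment = 627 + 32 = 659 B
IP packet = 659 + 20 = 679 B
Ethernet frame = 679 + 14 + 4 = 697 B
Efficiency = app / frame = 627 / 697 = 0.899570 = 89.9570% -> 89.96% (2 dp)

697, 89.96


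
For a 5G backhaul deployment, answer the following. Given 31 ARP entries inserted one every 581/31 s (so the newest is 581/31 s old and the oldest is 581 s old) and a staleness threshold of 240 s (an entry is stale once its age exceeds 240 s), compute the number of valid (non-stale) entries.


Ages are k * 581/31 s for k = 1..31 (spacing = 18.7419 s).
Entry k is valid iff k * 581/31 <= 240 iff k <= 31 * 240 / 581 = 12.8055
n_valid = floor(12.8055) = 12
(n_stale = 31 - 12 = 19)

12


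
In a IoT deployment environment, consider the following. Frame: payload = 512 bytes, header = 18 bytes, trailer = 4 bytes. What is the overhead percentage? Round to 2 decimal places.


Given: payload = 512 B, header = 18 B, trailer = 4 B
Overhead bytes = header + trailer = 18 + 4 = 22
Total frame = payload + overhead = 512 + 22 = 534
Overhead % = 22 / 534 * 100 = 4.1199% -> 4.12% (2 dp)

4.12


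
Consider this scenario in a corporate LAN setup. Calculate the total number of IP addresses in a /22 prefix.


Given: CIDR prefix /22
Host bits = 32 - 22 = 10
Total addresses = 2^10 = 1024

1024


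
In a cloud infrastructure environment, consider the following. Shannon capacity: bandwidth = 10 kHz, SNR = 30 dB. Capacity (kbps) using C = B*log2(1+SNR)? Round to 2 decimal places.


Given: B = 10 kHz, SNR = 30 dB
SNR linear = 10^(30/10) = 1000
1 + SNR = 1001
log2(1001) = 9.9672262588
C = 10 * 1000 * 9.9672262588 = 99672.2626 bps
C = 99.672263 kbps -> 99.67 kbps (2 dp)

99.67


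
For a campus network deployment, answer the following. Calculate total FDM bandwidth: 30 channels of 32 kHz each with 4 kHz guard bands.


Given: 30 channels, 32 kHz each, guard = 4 kHz
Channel bandwidth = 30 * 32 = 960 kHz
Guard bands = 29 gaps * 4 kHz = 116 kHz
Total = 960 + 116 = 1076 kHz

1076


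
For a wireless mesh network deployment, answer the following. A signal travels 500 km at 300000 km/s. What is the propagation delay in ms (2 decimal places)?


Given: distance = 500 km, speed = 300000 km/s
Delay = distance / speed = 500 / 300000 seconds
Delay in ms = 500 * 1000 / 300000
Delay = 1.6667 ms
Rounded to 2 dp = 1.67 ms

1.67


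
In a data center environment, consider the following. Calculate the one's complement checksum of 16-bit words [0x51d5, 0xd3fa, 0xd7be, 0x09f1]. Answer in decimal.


Given words: [0x51d5, 0xd3fa, 0xd7be, 0x09f1]
Step 1: Sum all words
Raw sum = 20949 + 54266 + 55230 + 2545 = 132990
Step 2: Fold carry: (1918 + 2) = 1920
One's complement = ~1920 & 0xFFFF = 63615

63615


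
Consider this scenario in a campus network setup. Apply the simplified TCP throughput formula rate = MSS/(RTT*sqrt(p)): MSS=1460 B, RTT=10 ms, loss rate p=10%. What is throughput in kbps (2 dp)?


Given: MSS = 1460 bytes, RTT = 10 ms, loss = 10%
RTT in seconds = 10 / 1000 = 0.01
Loss rate = 10% = 0.1
sqrt(loss) = sqrt(0.1) = 0.316227766017
Throughput (bytes/s) = 1460 / (0.01 * 0.316227766017) = 461692.5384
Throughput (kbps) = 461692.5384 * 8 / 1000 = 3693.540307 -> 3693.54 kbps (2 dp)

3693.54


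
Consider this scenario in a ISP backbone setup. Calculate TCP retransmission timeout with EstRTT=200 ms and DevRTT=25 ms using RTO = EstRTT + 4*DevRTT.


Given: EstRTT = 200 ms, DevRTT = 25 ms
Timeout = EstRTT + 4 * DevRTT
4 * DevRTT = 4 * 25 = 100
Timeout = 200 + 100 = 300 ms

300


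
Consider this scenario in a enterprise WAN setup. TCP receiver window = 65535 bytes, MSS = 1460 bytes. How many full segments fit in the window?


Given: RWND = 65535 bytes, MSS = 1460 bytes
Full segments = floor(RWND / MSS)
Full segments = floor(65535 / 1460)
Full segments = floor(44.887) = 44

44


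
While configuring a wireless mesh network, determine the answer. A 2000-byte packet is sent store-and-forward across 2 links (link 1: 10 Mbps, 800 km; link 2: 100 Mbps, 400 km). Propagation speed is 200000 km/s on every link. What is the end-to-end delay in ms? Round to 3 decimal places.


Packet = 2000 bytes = 16000 bits. Store-and-forward: sum (t_trans + t_prop) per link.
Link 1: t_trans = 16000/(10*10^6) s = 1.6000 ms; t_prop = 800/200000 s = 4.0000 ms; subtotal = 5.6000 ms
Link 2: t_trans = 16000/(100*10^6) s = 0.1600 ms; t_prop = 400/200000 s = 2.0000 ms; subtotal = 2.1600 ms
End-to-end = 5.6000 + 2.1600 = 7.7600 ms -> 7.760 ms (3 dp)

7.760


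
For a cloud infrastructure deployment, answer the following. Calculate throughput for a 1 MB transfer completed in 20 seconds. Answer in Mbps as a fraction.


Given: file = 1 MB, time = 20 s
File in Mb = 1 * 8 = 8 Mb
Throughput = 8 / 20 Mbps
Throughput = 2/5 Mbps

2/5


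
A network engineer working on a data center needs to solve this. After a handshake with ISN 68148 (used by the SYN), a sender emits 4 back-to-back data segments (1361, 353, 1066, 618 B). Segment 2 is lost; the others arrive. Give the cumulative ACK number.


SYN uses sequence number 68148; first data byte = ISN + 1 = 68149.
Segment 1: SEQ = 68149, len = 1361 B, covers [68149, 69509]
Segment 2: SEQ = 69510, len = 353 B, covers [69510, 69862] [LOST]
Segment 3: SEQ = 69863, len = 1066 B, covers [69863, 70928]
Segment 4: SEQ = 70929, len = 618 B, covers [70929, 71546]
In-order data received: bytes [68149, 69509] (segments 1..1).
Segment 2 missing -> gap begins at byte 69510; later segments buffered out of order.
Cumulative ACK = next expected in-order byte = 68149 + 1361 = 69510

69510


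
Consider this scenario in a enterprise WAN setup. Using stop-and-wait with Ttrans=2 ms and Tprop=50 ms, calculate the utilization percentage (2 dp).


Given: Ttrans = 2 ms, Tprop = 50 ms
RTT = 2 * Tprop = 2 * 50 = 100 ms
U = Ttrans / (Ttrans + RTT)
U = 2 / (2 + 100)
U = 2 / 102 = 0.019608
U% = 1.96%

1.96


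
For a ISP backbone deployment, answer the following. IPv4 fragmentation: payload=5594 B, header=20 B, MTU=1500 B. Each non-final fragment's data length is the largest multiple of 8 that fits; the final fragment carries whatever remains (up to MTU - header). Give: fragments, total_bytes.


Max data per non-final fragment = floor((MTU - header)/8)*8 = floor((1500 - 20)/8)*8 = floor(1480/8)*8 = 1480 B
Final fragment needs no 8-byte alignment: it can carry up to MTU - header = 1480 B
Non-final fragments needed = ceil((payload - 1480) / 1480) = ceil(4114/1480) = ceil(2.7797) = 3
Number of fragments = 3 + 1 = 4
Fragment sizes (data): 3 * 1480 B + 1154 B (last, 1154 <= 1480 OK)
Total bytes sent = payload + n_frags * header = 5594 + 4*20 = 5594 + 80 = 5674 B

4, 5674


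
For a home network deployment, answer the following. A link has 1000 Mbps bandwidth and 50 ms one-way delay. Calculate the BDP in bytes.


Given: bandwidth = 1000 Mbps, delay = 50 ms
BDP in bits = 1000 * 10^6 * 50 / 1000
BDP in bits = 50000000
BDP in bytes = 50000000 / 8 = 6250000

6250000


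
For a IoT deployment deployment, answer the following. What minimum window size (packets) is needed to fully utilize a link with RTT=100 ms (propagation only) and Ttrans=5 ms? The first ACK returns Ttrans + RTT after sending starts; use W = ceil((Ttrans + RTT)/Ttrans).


Given: Ttrans = 5 ms, RTT = 100 ms (= 2 * Tprop, Tprop = 50 ms)
Time until first ACK returns = Ttrans + RTT = 5 + 100 = 105 ms
Need W * Ttrans >= Ttrans + RTT  ->  W >= (Ttrans + RTT) / Ttrans
(Ttrans + RTT) / Ttrans = 105 / 5 = 21
W_min = ceil(21) = 21

21


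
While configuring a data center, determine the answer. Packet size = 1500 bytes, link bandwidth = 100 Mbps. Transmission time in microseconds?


Given: packet = 1500 bytes, bandwidth = 100 Mbps
Packet in bits = 1500 * 8 = 12000 bits
Bandwidth = 100 * 10^6 = 100000000 bps
Time = 12000 / 100000000 seconds
Time in us = 12000 * 10^6 / 100000000 = 120

120


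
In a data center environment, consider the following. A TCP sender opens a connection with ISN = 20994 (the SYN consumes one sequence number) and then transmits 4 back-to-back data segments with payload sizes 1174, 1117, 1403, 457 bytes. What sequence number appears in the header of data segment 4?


The SYN occupies sequence number ISN = 20994, so the first data byte is ISN + 1 = 20995.
SEQ of data segment i = (ISN + 1) + sum of payload sizes of segments 1..i-1.
Segment 1: SEQ = 20995, payload = 1174 bytes
Segment 2: SEQ = 22169, payload = 1117 bytes
Segment 3: SEQ = 23286, payload = 1403 bytes
Segment 4: SEQ = 24689, payload = 457 bytes
SEQ of segment 4 = 20995 + 1174 + 1117 + 1403 = 24689

24689


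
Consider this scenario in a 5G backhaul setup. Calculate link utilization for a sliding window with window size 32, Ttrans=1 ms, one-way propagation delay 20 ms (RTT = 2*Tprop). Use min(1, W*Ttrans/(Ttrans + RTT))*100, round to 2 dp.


Given: W = 32, Ttrans = 1 ms, RTT = 40 ms (= 2 * Tprop, Tprop = 20 ms)
Cycle time = Ttrans + RTT = 1 + 40 = 41 ms (first packet sent until its ACK returns)
W * Ttrans = 32 * 1 = 32 ms of sending per cycle
W * Ttrans / (Ttrans + RTT) = 32 / 41 = 0.780488
U = min(1, 0.780488) = 0.780488
U% = 78.05%

78.05


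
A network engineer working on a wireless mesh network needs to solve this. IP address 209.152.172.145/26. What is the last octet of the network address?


Given: IP = 209.152.172.145, prefix = /26
Subnet mask = 255.255.255.192
Last octet of IP: 145
Last octet of mask: 192
Network last octet = 145 AND 192 = 128

128


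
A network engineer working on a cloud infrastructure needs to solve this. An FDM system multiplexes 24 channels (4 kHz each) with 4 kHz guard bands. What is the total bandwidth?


Given: 24 channels, 4 kHz each, guard = 4 kHz
Channel bandwidth = 24 * 4 = 96 kHz
Guard bands = 23 gaps * 4 kHz = 92 kHz
Total = 96 + 92 = 188 kHz

188


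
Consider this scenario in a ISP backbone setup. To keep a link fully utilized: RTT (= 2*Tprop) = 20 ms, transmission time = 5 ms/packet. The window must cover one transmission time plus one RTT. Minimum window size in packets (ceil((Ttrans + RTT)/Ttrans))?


Given: Ttrans = 5 ms, RTT = 20 ms (= 2 * Tprop, Tprop = 10 ms)
Time until first ACK returns = Ttrans + RTT = 5 + 20 = 25 ms
Need W * Ttrans >= Ttrans + RTT  ->  W >= (Ttrans + RTT) / Ttrans
(Ttrans + RTT) / Ttrans = 25 / 5 = 5
W_min = ceil(5) = 5

5


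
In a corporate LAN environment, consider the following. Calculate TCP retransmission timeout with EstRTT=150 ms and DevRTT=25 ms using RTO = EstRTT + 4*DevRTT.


Given: EstRTT = 150 ms, DevRTT = 25 ms
Timeout = EstRTT + 4 * DevRTT
4 * DevRTT = 4 * 25 = 100
Timeout = 150 + 100 = 250 ms

250


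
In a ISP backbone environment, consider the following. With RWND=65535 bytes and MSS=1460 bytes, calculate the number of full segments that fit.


Given: RWND = 65535 bytes, MSS = 1460 bytes
Full segments = floor(RWND / MSS)
Full segments = floor(65535 / 1460)
Full segments = floor(44.887) = 44

44


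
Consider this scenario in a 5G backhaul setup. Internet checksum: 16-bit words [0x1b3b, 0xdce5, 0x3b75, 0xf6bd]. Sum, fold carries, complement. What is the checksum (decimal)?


Given words: [0x1b3b, 0xdce5, 0x3b75, 0xf6bd]
Step 1: Sum all words
Raw sum = 6971 + 56549 + 15221 + 63165 = 141906
Step 2: Fold carry: (10834 + 2) = 10836
One's complement = ~10836 & 0xFFFF = 54699

54699


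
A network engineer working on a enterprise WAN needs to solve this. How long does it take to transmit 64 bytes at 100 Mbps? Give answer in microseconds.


Given: packet = 64 bytes, bandwidth = 100 Mbps
Packet in bits = 64 * 8 = 512 bits
Bandwidth = 100 * 10^6 = 100000000 bps
Time = 512 / 100000000 seconds
Time in us = 512 * 10^6 / 100000000 = 5.12

5.12


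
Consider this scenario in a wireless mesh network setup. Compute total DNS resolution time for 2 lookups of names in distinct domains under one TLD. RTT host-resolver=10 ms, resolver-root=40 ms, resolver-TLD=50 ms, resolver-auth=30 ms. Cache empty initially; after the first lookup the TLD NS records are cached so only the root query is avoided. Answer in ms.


Lookup 1 (cold cache): local + root + TLD + auth = 10 + 40 + 50 + 30 = 130 ms
Lookups 2..2 (TLD NS cached -> skip root; new domain -> still ask TLD and auth): local + TLD + auth = 10 + 50 + 30 = 90 ms each
Remaining 1 lookups: 1 * 90 = 90 ms
Total = 130 + 90 = 220 ms

220


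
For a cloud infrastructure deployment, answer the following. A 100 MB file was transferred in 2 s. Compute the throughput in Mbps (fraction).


Given: file = 100 MB, time = 2 s
File in Mb = 100 * 8 = 800 Mb
Throughput = 800 / 2 Mbps
Throughput = 400 Mbps

400


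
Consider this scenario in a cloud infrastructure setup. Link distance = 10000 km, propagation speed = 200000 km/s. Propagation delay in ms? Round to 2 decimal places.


Given: distance = 10000 km, speed = 200000 km/s
Delay = distance / speed = 10000 / 200000 seconds
Delay in ms = 10000 * 1000 / 200000
Delay = 50.0000 ms
Rounded to 2 dp = 50.00 ms

50.00


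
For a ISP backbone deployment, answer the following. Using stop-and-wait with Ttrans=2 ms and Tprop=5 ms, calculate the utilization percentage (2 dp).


Given: Ttrans = 2 ms, Tprop = 5 ms
RTT = 2 * Tprop = 2 * 5 = 10 ms
U = Ttrans / (Ttrans + RTT)
U = 2 / (2 + 10)
U = 2 / 12 = 0.166667
U% = 16.67%

16.67


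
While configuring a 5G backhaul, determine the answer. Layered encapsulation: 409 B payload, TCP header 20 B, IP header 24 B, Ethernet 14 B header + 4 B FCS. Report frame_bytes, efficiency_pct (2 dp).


TCP segment = 409 + 20 = 429 B
IP packet = 429 + 24 = 453 B
Ethernet frame = 453 + 14 + 4 = 471 B
Efficiency = app / frame = 409 / 471 = 0.868365 = 86.8365% -> 86.84% (2 dp)

471, 86.84
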